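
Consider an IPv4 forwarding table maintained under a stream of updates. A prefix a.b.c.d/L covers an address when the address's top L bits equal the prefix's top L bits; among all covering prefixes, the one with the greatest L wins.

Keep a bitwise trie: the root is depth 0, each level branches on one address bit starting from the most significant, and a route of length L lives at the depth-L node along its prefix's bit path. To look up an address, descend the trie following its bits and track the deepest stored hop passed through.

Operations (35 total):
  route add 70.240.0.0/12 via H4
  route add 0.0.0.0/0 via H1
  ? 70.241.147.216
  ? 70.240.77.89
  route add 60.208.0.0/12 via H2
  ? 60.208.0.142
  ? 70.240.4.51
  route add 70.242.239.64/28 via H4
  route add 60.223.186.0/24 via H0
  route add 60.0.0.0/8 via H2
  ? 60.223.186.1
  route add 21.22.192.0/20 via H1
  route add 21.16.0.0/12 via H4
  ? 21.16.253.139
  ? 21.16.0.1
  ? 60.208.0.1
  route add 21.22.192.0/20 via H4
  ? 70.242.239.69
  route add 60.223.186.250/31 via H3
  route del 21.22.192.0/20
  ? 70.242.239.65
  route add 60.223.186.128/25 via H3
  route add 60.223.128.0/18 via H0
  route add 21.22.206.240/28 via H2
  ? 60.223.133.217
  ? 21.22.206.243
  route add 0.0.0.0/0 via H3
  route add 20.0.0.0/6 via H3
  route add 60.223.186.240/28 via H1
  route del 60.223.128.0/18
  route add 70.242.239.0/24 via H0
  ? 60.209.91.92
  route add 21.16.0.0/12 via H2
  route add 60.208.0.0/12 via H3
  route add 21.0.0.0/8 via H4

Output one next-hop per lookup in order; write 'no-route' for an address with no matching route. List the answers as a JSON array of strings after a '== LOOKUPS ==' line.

Process each operation:
  add 70.240.0.0/12 -> H4 at depth 12
  add 0.0.0.0/0 -> H1 at depth 0
  Q 70.241.147.216: descend 010001101111 ; hops seen [H1,H4] ; pick H4
  Q 70.240.77.89: descend 010001101111 ; hops seen [H1,H4] ; pick H4
  add 60.208.0.0/12 -> H2 at depth 12
  Q 60.208.0.142: descend 001111001101 ; hops seen [H1,H2] ; pick H2
  Q 70.240.4.51: descend 010001101111 ; hops seen [H1,H4] ; pick H4
  add 70.242.239.64/28 -> H4 at depth 28
  add 60.223.186.0/24 -> H0 at depth 24
  add 60.0.0.0/8 -> H2 at depth 8
  Q 60.223.186.1: descend 001111001101111110111010 ; hops seen [H1,H2,H2,H0] ; pick H0
  add 21.22.192.0/20 -> H1 at depth 20
  add 21.16.0.0/12 -> H4 at depth 12
  Q 21.16.253.139: descend 0001010100010 ; hops seen [H1,H4] ; pick H4
  Q 21.16.0.1: descend 0001010100010 ; hops seen [H1,H4] ; pick H4
  Q 60.208.0.1: descend 001111001101 ; hops seen [H1,H2,H2] ; pick H2
  add 21.22.192.0/20 -> H4 at depth 20
  Q 70.242.239.69: descend 0100011011110010111011110100 ; hops seen [H1,H4,H4] ; pick H4
  add 60.223.186.250/31 -> H3 at depth 31
  - 21.22.192.0/20 clear@20
  Q 70.242.239.65: descend 0100011011110010111011110100 ; hops seen [H1,H4,H4] ; pick H4
  add 60.223.186.128/25 -> H3 at depth 25
  add 60.223.128.0/18 -> H0 at depth 18
  add 21.22.206.240/28 -> H2 at depth 28
  Q 60.223.133.217: descend 001111001101111110 ; hops seen [H1,H2,H2,H0] ; pick H0
  Q 21.22.206.243: descend 0001010100010110110011101111 ; hops seen [H1,H4,H2] ; pick H2
  add 0.0.0.0/0 -> H3 at depth 0
  add 20.0.0.0/6 -> H3 at depth 6
  add 60.223.186.240/28 -> H1 at depth 28
  - 60.223.128.0/18 clear@18
  add 70.242.239.0/24 -> H0 at depth 24
  Q 60.209.91.92: descend 001111001101 ; hops seen [H3,H2,H2] ; pick H2
  add 21.16.0.0/12 -> H2 at depth 12
  add 60.208.0.0/12 -> H3 at depth 12
  add 21.0.0.0/8 -> H4 at depth 8

== LOOKUPS ==
["H4","H4","H2","H4","H0","H4","H4","H2","H4","H4","H0","H2","H2"]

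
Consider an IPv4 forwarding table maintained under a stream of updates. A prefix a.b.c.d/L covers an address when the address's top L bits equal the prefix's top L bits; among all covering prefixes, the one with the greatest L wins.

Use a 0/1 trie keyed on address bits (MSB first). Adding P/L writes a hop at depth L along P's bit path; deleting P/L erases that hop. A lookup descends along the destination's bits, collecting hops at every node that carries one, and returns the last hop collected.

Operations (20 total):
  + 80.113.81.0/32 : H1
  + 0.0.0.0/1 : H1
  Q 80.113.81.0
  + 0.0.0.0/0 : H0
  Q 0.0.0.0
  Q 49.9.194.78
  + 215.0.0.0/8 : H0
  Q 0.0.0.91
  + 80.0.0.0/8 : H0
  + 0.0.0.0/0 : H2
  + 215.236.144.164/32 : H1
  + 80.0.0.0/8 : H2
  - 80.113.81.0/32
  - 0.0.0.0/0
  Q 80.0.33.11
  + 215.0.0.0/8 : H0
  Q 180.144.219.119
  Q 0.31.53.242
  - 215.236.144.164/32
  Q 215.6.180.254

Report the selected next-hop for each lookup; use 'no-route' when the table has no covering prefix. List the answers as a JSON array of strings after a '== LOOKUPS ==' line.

Apply in order:
  + 80.113.81.0/32 (H1) depth=32
  + 0.0.0.0/1 (H1) depth=1
  ? 80.113.81.0  path d0:-→d1:H1→d2:-→d3:-→d4:-→d5:-→d6:-→d7:-→d8:-→d9:-→d10:-→d11:-→d12:-→d13:-→d14:-→d15:-→d16:-→d17:-→d18:-→d19:-→d20:-→d21:-→d22:-→d23:-→d24:-→d25:-→d26:-→d27:-→d28:-→d29:-→d30:-→d31:-→d32:H1  best=H1
  + 0.0.0.0/0 (H0) depth=0
  ? 0.0.0.0  path d0:H0→d1:H1  best=H1
  ? 49.9.194.78  path d0:H0→d1:H1  best=H1
  + 215.0.0.0/8 (H0) depth=8
  ? 0.0.0.91  path d0:H0→d1:H1  best=H1
  + 80.0.0.0/8 (H0) depth=8
  + 0.0.0.0/0 (H2) depth=0
  + 215.236.144.164/32 (H1) depth=32
  + 80.0.0.0/8 (H2) depth=8
  del 80.113.81.0/32 (clear depth 32)
  del 0.0.0.0/0 (clear depth 0)
  ? 80.0.33.11  path d0:-→d1:H1→d2:-→d3:-→d4:-→d5:-→d6:-→d7:-→d8:H2→d9:-  best=H2
  + 215.0.0.0/8 (H0) depth=8
  ? 180.144.219.119  path d0:-→d1:-  best=no-route
  ? 0.31.53.242  path d0:-→d1:H1  best=H1
  del 215.236.144.164/32 (clear depth 32)
  ? 215.6.180.254  path d0:-→d1:-→d2:-→d3:-→d4:-→d5:-→d6:-→d7:-→d8:H0  best=H0

== LOOKUPS ==
["H1","H1","H1","H1","H2","no-route","H1","H0"]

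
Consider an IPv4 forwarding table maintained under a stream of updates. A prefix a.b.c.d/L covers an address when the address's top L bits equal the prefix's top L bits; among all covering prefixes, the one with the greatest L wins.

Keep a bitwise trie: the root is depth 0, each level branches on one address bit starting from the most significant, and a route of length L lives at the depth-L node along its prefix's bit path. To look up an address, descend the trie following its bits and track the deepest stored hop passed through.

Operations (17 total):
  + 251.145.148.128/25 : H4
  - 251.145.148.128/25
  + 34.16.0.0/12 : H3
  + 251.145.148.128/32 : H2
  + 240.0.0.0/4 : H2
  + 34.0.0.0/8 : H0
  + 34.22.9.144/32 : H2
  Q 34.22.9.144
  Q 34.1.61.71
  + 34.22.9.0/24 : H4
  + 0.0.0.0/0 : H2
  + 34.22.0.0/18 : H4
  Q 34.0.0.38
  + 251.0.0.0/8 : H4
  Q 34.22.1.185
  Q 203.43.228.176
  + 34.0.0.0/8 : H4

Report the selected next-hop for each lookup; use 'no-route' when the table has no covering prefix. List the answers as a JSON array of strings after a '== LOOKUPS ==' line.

Process each operation:
  add 251.145.148.128/25 -> H4 at depth 25
  - 251.145.148.128/25 clear@25
  add 34.16.0.0/12 -> H3 at depth 12
  add 251.145.148.128/32 -> H2 at depth 32
  add 240.0.0.0/4 -> H2 at depth 4
  add 34.0.0.0/8 -> H0 at depth 8
  add 34.22.9.144/32 -> H2 at depth 32
  Q 34.22.9.144: descend 00100010000101100000100110010000 ; hops seen [H0,H3,H2] ; pick H2
  Q 34.1.61.71: descend 00100010000 ; hops seen [H0] ; pick H0
  add 34.22.9.0/24 -> H4 at depth 24
  add 0.0.0.0/0 -> H2 at depth 0
  add 34.22.0.0/18 -> H4 at depth 18
  Q 34.0.0.38: descend 00100010000 ; hops seen [H2,H0] ; pick H0
  add 251.0.0.0/8 -> H4 at depth 8
  Q 34.22.1.185: descend 00100010000101100000 ; hops seen [H2,H0,H3,H4] ; pick H4
  Q 203.43.228.176: descend 11 ; hops seen [H2] ; pick H2
  add 34.0.0.0/8 -> H4 at depth 8

== LOOKUPS ==
["H2","H0","H0","H4","H2"]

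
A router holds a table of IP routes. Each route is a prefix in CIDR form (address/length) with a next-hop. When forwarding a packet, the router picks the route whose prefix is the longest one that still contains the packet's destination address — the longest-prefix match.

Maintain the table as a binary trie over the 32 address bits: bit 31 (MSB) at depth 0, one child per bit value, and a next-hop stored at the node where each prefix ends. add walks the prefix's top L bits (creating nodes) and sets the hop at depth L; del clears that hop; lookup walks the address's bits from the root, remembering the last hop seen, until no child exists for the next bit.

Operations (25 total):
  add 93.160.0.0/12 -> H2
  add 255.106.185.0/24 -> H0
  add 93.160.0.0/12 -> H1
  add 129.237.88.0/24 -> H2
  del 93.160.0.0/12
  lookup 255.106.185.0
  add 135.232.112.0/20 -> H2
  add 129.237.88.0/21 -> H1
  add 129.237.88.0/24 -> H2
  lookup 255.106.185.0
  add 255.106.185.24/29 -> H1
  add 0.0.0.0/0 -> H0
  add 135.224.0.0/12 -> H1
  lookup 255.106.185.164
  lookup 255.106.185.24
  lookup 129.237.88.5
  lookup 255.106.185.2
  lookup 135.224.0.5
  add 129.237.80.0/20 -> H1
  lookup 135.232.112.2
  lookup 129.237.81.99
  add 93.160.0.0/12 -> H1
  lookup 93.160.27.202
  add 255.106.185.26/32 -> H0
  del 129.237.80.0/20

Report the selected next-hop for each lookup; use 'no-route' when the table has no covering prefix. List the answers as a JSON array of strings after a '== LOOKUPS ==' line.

Trace:
  + 93.160.0.0/12 (H2) depth=12
  + 255.106.185.0/24 (H0) depth=24
  + 93.160.0.0/12 (H1) depth=12
  + 129.237.88.0/24 (H2) depth=24
  del 93.160.0.0/12 (clear depth 12)
  lookup 255.106.185.0: bits 111111110110101010111001 walk d0:-→d1:-→d2:-→d3:-→d4:-→d5:-→d6:-→d7:-→d8:-→d9:-→d10:-→d11:-→d12:-→d13:-→d14:-→d15:-→d16:-→d17:-→d18:-→d19:-→d20:-→d21:-→d22:-→d23:-→d24:H0 -> H0
  + 135.232.112.0/20 (H2) depth=20
  + 129.237.88.0/21 (H1) depth=21
  + 129.237.88.0/24 (H2) depth=24
  lookup 255.106.185.0: bits 111111110110101010111001 walk d0:-→d1:-→d2:-→d3:-→d4:-→d5:-→d6:-→d7:-→d8:-→d9:-→d10:-→d11:-→d12:-→d13:-→d14:-→d15:-→d16:-→d17:-→d18:-→d19:-→d20:-→d21:-→d22:-→d23:-→d24:H0 -> H0
  + 255.106.185.24/29 (H1) depth=29
  + 0.0.0.0/0 (H0) depth=0
  + 135.224.0.0/12 (H1) depth=12
  lookup 255.106.185.164: bits 111111110110101010111001 walk d0:H0→d1:-→d2:-→d3:-→d4:-→d5:-→d6:-→d7:-→d8:-→d9:-→d10:-→d11:-→d12:-→d13:-→d14:-→d15:-→d16:-→d17:-→d18:-→d19:-→d20:-→d21:-→d22:-→d23:-→d24:H0 -> H0
  lookup 255.106.185.24: bits 11111111011010101011100100011 walk d0:H0→d1:-→d2:-→d3:-→d4:-→d5:-→d6:-→d7:-→d8:-→d9:-→d10:-→d11:-→d12:-→d13:-→d14:-→d15:-→d16:-→d17:-→d18:-→d19:-→d20:-→d21:-→d22:-→d23:-→d24:H0→d25:-→d26:-→d27:-→d28:-→d29:H1 -> H1
  lookup 129.237.88.5: bits 100000011110110101011000 walk d0:H0→d1:-→d2:-→d3:-→d4:-→d5:-→d6:-→d7:-→d8:-→d9:-→d10:-→d11:-→d12:-→d13:-→d14:-→d15:-→d16:-→d17:-→d18:-→d19:-→d20:-→d21:H1→d22:-→d23:-→d24:H2 -> H2
  lookup 255.106.185.2: bits 111111110110101010111001000 walk d0:H0→d1:-→d2:-→d3:-→d4:-→d5:-→d6:-→d7:-→d8:-→d9:-→d10:-→d11:-→d12:-→d13:-→d14:-→d15:-→d16:-→d17:-→d18:-→d19:-→d20:-→d21:-→d22:-→d23:-→d24:H0→d25:-→d26:-→d27:- -> H0
  lookup 135.224.0.5: bits 100001111110 walk d0:H0→d1:-→d2:-→d3:-→d4:-→d5:-→d6:-→d7:-→d8:-→d9:-→d10:-→d11:-→d12:H1 -> H1
  + 129.237.80.0/20 (H1) depth=20
  lookup 135.232.112.2: bits 10000111111010000111 walk d0:H0→d1:-→d2:-→d3:-→d4:-→d5:-→d6:-→d7:-→d8:-→d9:-→d10:-→d11:-→d12:H1→d13:-→d14:-→d15:-→d16:-→d17:-→d18:-→d19:-→d20:H2 -> H2
  lookup 129.237.81.99: bits 10000001111011010101 walk d0:H0→d1:-→d2:-→d3:-→d4:-→d5:-→d6:-→d7:-→d8:-→d9:-→d10:-→d11:-→d12:-→d13:-→d14:-→d15:-→d16:-→d17:-→d18:-→d19:-→d20:H1 -> H1
  + 93.160.0.0/12 (H1) depth=12
  lookup 93.160.27.202: bits 010111011010 walk d0:H0→d1:-→d2:-→d3:-→d4:-→d5:-→d6:-→d7:-→d8:-→d9:-→d10:-→d11:-→d12:H1 -> H1
  + 255.106.185.26/32 (H0) depth=32
  del 129.237.80.0/20 (clear depth 20)

== LOOKUPS ==
["H0","H0","H0","H1","H2","H0","H1","H2","H1","H1"]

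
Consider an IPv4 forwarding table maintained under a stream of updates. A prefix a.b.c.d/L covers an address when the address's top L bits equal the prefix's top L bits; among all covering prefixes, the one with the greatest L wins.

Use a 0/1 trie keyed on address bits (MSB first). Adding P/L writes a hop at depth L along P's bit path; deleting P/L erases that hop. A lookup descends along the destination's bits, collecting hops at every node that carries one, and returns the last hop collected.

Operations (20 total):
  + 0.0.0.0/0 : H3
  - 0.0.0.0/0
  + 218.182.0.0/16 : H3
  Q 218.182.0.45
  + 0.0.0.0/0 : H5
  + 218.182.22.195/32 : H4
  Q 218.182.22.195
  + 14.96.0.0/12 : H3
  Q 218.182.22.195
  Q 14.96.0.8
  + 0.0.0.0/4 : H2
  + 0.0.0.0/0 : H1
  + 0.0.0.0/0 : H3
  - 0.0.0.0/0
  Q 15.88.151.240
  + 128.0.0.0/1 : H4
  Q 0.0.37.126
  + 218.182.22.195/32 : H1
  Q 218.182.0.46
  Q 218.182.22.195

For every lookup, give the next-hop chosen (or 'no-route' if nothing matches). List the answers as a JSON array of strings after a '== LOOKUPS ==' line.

Trace:
  add 0.0.0.0/0 -> H3 at depth 0
  del 0.0.0.0/0 (clear depth 0)
  add 218.182.0.0/16 -> H3 at depth 16
  ? 218.182.0.45  path d0:-→d1:-→d2:-→d3:-→d4:-→d5:-→d6:-→d7:-→d8:-→d9:-→d10:-→d11:-→d12:-→d13:-→d14:-→d15:-→d16:H3  best=H3
  add 0.0.0.0/0 -> H5 at depth 0
  add 218.182.22.195/32 -> H4 at depth 32
  ? 218.182.22.195  path d0:H5→d1:-→d2:-→d3:-→d4:-→d5:-→d6:-→d7:-→d8:-→d9:-→d10:-→d11:-→d12:-→d13:-→d14:-→d15:-→d16:H3→d17:-→d18:-→d19:-→d20:-→d21:-→d22:-→d23:-→d24:-→d25:-→d26:-→d27:-→d28:-→d29:-→d30:-→d31:-→d32:H4  best=H4
  add 14.96.0.0/12 -> H3 at depth 12
  ? 218.182.22.195  path d0:H5→d1:-→d2:-→d3:-→d4:-→d5:-→d6:-→d7:-→d8:-→d9:-→d10:-→d11:-→d12:-→d13:-→d14:-→d15:-→d16:H3→d17:-→d18:-→d19:-→d20:-→d21:-→d22:-→d23:-→d24:-→d25:-→d26:-→d27:-→d28:-→d29:-→d30:-→d31:-→d32:H4  best=H4
  ? 14.96.0.8  path d0:H5→d1:-→d2:-→d3:-→d4:-→d5:-→d6:-→d7:-→d8:-→d9:-→d10:-→d11:-→d12:H3  best=H3
  add 0.0.0.0/4 -> H2 at depth 4
  add 0.0.0.0/0 -> H1 at depth 0
  add 0.0.0.0/0 -> H3 at depth 0
  del 0.0.0.0/0 (clear depth 0)
  ? 15.88.151.240  path d0:-→d1:-→d2:-→d3:-→d4:H2→d5:-→d6:-→d7:-  best=H2
  add 128.0.0.0/1 -> H4 at depth 1
  ? 0.0.37.126  path d0:-→d1:-→d2:-→d3:-→d4:H2  best=H2
  add 218.182.22.195/32 -> H1 at depth 32
  ? 218.182.0.46  path d0:-→d1:H4→d2:-→d3:-→d4:-→d5:-→d6:-→d7:-→d8:-→d9:-→d10:-→d11:-→d12:-→d13:-→d14:-→d15:-→d16:H3→d17:-→d18:-→d19:-  best=H3
  ? 218.182.22.195  path d0:-→d1:H4→d2:-→d3:-→d4:-→d5:-→d6:-→d7:-→d8:-→d9:-→d10:-→d11:-→d12:-→d13:-→d14:-→d15:-→d16:H3→d17:-→d18:-→d19:-→d20:-→d21:-→d22:-→d23:-→d24:-→d25:-→d26:-→d27:-→d28:-→d29:-→d30:-→d31:-→d32:H1  best=H1

== LOOKUPS ==
["H3","H4","H4","H3","H2","H2","H3","H1"]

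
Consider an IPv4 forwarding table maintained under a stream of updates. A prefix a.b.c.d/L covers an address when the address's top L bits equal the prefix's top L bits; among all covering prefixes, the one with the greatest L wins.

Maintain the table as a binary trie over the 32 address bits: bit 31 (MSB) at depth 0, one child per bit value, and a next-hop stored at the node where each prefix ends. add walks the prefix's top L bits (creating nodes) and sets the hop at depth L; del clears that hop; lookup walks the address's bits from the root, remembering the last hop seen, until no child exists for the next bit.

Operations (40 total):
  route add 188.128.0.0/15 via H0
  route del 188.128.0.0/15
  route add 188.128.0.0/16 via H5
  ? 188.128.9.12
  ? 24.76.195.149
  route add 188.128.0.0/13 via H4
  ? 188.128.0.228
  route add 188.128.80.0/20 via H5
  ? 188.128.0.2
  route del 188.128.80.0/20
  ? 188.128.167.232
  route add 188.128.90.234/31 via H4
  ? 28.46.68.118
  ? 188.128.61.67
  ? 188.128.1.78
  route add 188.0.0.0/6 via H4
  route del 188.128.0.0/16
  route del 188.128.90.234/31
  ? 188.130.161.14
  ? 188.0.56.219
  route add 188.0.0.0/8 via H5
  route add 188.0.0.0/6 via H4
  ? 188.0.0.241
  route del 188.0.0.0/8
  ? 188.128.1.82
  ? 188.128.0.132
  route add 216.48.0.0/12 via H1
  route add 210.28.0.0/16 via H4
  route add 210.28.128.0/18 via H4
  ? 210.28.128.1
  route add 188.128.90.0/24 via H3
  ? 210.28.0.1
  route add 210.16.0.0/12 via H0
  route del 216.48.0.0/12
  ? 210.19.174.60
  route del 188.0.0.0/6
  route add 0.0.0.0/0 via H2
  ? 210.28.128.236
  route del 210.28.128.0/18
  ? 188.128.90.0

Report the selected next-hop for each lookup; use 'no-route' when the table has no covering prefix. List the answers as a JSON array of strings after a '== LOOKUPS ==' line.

Trace:
  + 188.128.0.0/15 (H0) depth=15
  - 188.128.0.0/15 clear@15
  + 188.128.0.0/16 (H5) depth=16
  lookup 188.128.9.12: bits 1011110010000000 walk d0:-→d1:-→d2:-→d3:-→d4:-→d5:-→d6:-→d7:-→d8:-→d9:-→d10:-→d11:-→d12:-→d13:-→d14:-→d15:-→d16:H5 -> H5
  lookup 24.76.195.149: bits ε walk d0:- -> no-route
  + 188.128.0.0/13 (H4) depth=13
  lookup 188.128.0.228: bits 1011110010000000 walk d0:-→d1:-→d2:-→d3:-→d4:-→d5:-→d6:-→d7:-→d8:-→d9:-→d10:-→d11:-→d12:-→d13:H4→d14:-→d15:-→d16:H5 -> H5
  + 188.128.80.0/20 (H5) depth=20
  lookup 188.128.0.2: bits 10111100100000000 walk d0:-→d1:-→d2:-→d3:-→d4:-→d5:-→d6:-→d7:-→d8:-→d9:-→d10:-→d11:-→d12:-→d13:H4→d14:-→d15:-→d16:H5→d17:- -> H5
  - 188.128.80.0/20 clear@20
  lookup 188.128.167.232: bits 1011110010000000 walk d0:-→d1:-→d2:-→d3:-→d4:-→d5:-→d6:-→d7:-→d8:-→d9:-→d10:-→d11:-→d12:-→d13:H4→d14:-→d15:-→d16:H5 -> H5
  + 188.128.90.234/31 (H4) depth=31
  lookup 28.46.68.118: bits ε walk d0:- -> no-route
  lookup 188.128.61.67: bits 10111100100000000 walk d0:-→d1:-→d2:-→d3:-→d4:-→d5:-→d6:-→d7:-→d8:-→d9:-→d10:-→d11:-→d12:-→d13:H4→d14:-→d15:-→d16:H5→d17:- -> H5
  lookup 188.128.1.78: bits 10111100100000000 walk d0:-→d1:-→d2:-→d3:-→d4:-→d5:-→d6:-→d7:-→d8:-→d9:-→d10:-→d11:-→d12:-→d13:H4→d14:-→d15:-→d16:H5→d17:- -> H5
  + 188.0.0.0/6 (H4) depth=6
  - 188.128.0.0/16 clear@16
  - 188.128.90.234/31 clear@31
  lookup 188.130.161.14: bits 10111100100000 walk d0:-→d1:-→d2:-→d3:-→d4:-→d5:-→d6:H4→d7:-→d8:-→d9:-→d10:-→d11:-→d12:-→d13:H4→d14:- -> H4
  lookup 188.0.56.219: bits 10111100 walk d0:-→d1:-→d2:-→d3:-→d4:-→d5:-→d6:H4→d7:-→d8:- -> H4
  + 188.0.0.0/8 (H5) depth=8
  + 188.0.0.0/6 (H4) depth=6
  lookup 188.0.0.241: bits 10111100 walk d0:-→d1:-→d2:-→d3:-→d4:-→d5:-→d6:H4→d7:-→d8:H5 -> H5
  - 188.0.0.0/8 clear@8
  lookup 188.128.1.82: bits 10111100100000000 walk d0:-→d1:-→d2:-→d3:-→d4:-→d5:-→d6:H4→d7:-→d8:-→d9:-→d10:-→d11:-→d12:-→d13:H4→d14:-→d15:-→d16:-→d17:- -> H4
  lookup 188.128.0.132: bits 10111100100000000 walk d0:-→d1:-→d2:-→d3:-→d4:-→d5:-→d6:H4→d7:-→d8:-→d9:-→d10:-→d11:-→d12:-→d13:H4→d14:-→d15:-→d16:-→d17:- -> H4
  + 216.48.0.0/12 (H1) depth=12
  + 210.28.0.0/16 (H4) depth=16
  + 210.28.128.0/18 (H4) depth=18
  lookup 210.28.128.1: bits 110100100001110010 walk d0:-→d1:-→d2:-→d3:-→d4:-→d5:-→d6:-→d7:-→d8:-→d9:-→d10:-→d11:-→d12:-→d13:-→d14:-→d15:-→d16:H4→d17:-→d18:H4 -> H4
  + 188.128.90.0/24 (H3) depth=24
  lookup 210.28.0.1: bits 1101001000011100 walk d0:-→d1:-→d2:-→d3:-→d4:-→d5:-→d6:-→d7:-→d8:-→d9:-→d10:-→d11:-→d12:-→d13:-→d14:-→d15:-→d16:H4 -> H4
  + 210.16.0.0/12 (H0) depth=12
  - 216.48.0.0/12 clear@12
  lookup 210.19.174.60: bits 110100100001 walk d0:-→d1:-→d2:-→d3:-→d4:-→d5:-→d6:-→d7:-→d8:-→d9:-→d10:-→d11:-→d12:H0 -> H0
  - 188.0.0.0/6 clear@6
  + 0.0.0.0/0 (H2) depth=0
  lookup 210.28.128.236: bits 110100100001110010 walk d0:H2→d1:-→d2:-→d3:-→d4:-→d5:-→d6:-→d7:-→d8:-→d9:-→d10:-→d11:-→d12:H0→d13:-→d14:-→d15:-→d16:H4→d17:-→d18:H4 -> H4
  - 210.28.128.0/18 clear@18
  lookup 188.128.90.0: bits 101111001000000001011010 walk d0:H2→d1:-→d2:-→d3:-→d4:-→d5:-→d6:-→d7:-→d8:-→d9:-→d10:-→d11:-→d12:-→d13:H4→d14:-→d15:-→d16:-→d17:-→d18:-→d19:-→d20:-→d21:-→d22:-→d23:-→d24:H3 -> H3

== LOOKUPS ==
["H5","no-route","H5","H5","H5","no-route","H5","H5","H4","H4","H5","H4","H4","H4","H4","H0","H4","H3"]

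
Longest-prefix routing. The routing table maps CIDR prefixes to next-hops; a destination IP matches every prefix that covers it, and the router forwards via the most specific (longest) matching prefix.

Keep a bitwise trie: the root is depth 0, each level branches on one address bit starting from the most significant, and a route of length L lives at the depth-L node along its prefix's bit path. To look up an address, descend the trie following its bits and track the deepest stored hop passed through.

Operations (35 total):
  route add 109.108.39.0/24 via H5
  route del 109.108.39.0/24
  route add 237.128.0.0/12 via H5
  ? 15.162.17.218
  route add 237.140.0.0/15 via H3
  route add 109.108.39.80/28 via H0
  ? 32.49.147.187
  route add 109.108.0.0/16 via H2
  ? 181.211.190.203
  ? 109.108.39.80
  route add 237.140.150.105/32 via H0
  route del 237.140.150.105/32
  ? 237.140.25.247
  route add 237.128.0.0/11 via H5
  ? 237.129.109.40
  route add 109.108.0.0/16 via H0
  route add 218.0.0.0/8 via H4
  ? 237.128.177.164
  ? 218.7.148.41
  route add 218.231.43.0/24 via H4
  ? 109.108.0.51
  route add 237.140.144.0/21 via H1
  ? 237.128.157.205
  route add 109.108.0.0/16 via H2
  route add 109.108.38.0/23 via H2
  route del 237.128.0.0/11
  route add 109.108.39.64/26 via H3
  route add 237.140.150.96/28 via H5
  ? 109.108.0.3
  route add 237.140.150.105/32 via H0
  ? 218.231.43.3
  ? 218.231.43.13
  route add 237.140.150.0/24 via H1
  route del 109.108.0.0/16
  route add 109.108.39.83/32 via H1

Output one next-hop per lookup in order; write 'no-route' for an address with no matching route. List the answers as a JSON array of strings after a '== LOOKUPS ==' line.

Process each operation:
  + 109.108.39.0/24 (H5) depth=24
  - 109.108.39.0/24 clear@24
  + 237.128.0.0/12 (H5) depth=12
  lookup 15.162.17.218: bits 0 walk d0:-→d1:- -> no-route
  + 237.140.0.0/15 (H3) depth=15
  + 109.108.39.80/28 (H0) depth=28
  lookup 32.49.147.187: bits 0 walk d0:-→d1:- -> no-route
  + 109.108.0.0/16 (H2) depth=16
  lookup 181.211.190.203: bits 1 walk d0:-→d1:- -> no-route
  lookup 109.108.39.80: bits 0110110101101100001001110101 walk d0:-→d1:-→d2:-→d3:-→d4:-→d5:-→d6:-→d7:-→d8:-→d9:-→d10:-→d11:-→d12:-→d13:-→d14:-→d15:-→d16:H2→d17:-→d18:-→d19:-→d20:-→d21:-→d22:-→d23:-→d24:-→d25:-→d26:-→d27:-→d28:H0 -> H0
  + 237.140.150.105/32 (H0) depth=32
  - 237.140.150.105/32 clear@32
  lookup 237.140.25.247: bits 1110110110001100 walk d0:-→d1:-→d2:-→d3:-→d4:-→d5:-→d6:-→d7:-→d8:-→d9:-→d10:-→d11:-→d12:H5→d13:-→d14:-→d15:H3→d16:- -> H3
  + 237.128.0.0/11 (H5) depth=11
  lookup 237.129.109.40: bits 111011011000 walk d0:-→d1:-→d2:-→d3:-→d4:-→d5:-→d6:-→d7:-→d8:-→d9:-→d10:-→d11:H5→d12:H5 -> H5
  + 109.108.0.0/16 (H0) depth=16
  + 218.0.0.0/8 (H4) depth=8
  lookup 237.128.177.164: bits 111011011000 walk d0:-→d1:-→d2:-→d3:-→d4:-→d5:-→d6:-→d7:-→d8:-→d9:-→d10:-→d11:H5→d12:H5 -> H5
  lookup 218.7.148.41: bits 11011010 walk d0:-→d1:-→d2:-→d3:-→d4:-→d5:-→d6:-→d7:-→d8:H4 -> H4
  + 218.231.43.0/24 (H4) depth=24
  lookup 109.108.0.51: bits 011011010110110000 walk d0:-→d1:-→d2:-→d3:-→d4:-→d5:-→d6:-→d7:-→d8:-→d9:-→d10:-→d11:-→d12:-→d13:-→d14:-→d15:-→d16:H0→d17:-→d18:- -> H0
  + 237.140.144.0/21 (H1) depth=21
  lookup 237.128.157.205: bits 111011011000 walk d0:-→d1:-→d2:-→d3:-→d4:-→d5:-→d6:-→d7:-→d8:-→d9:-→d10:-→d11:H5→d12:H5 -> H5
  + 109.108.0.0/16 (H2) depth=16
  + 109.108.38.0/23 (H2) depth=23
  - 237.128.0.0/11 clear@11
  + 109.108.39.64/26 (H3) depth=26
  + 237.140.150.96/28 (H5) depth=28
  lookup 109.108.0.3: bits 011011010110110000 walk d0:-→d1:-→d2:-→d3:-→d4:-→d5:-→d6:-→d7:-→d8:-→d9:-→d10:-→d11:-→d12:-→d13:-→d14:-→d15:-→d16:H2→d17:-→d18:- -> H2
  + 237.140.150.105/32 (H0) depth=32
  lookup 218.231.43.3: bits 110110101110011100101011 walk d0:-→d1:-→d2:-→d3:-→d4:-→d5:-→d6:-→d7:-→d8:H4→d9:-→d10:-→d11:-→d12:-→d13:-→d14:-→d15:-→d16:-→d17:-→d18:-→d19:-→d20:-→d21:-→d22:-→d23:-→d24:H4 -> H4
  lookup 218.231.43.13: bits 110110101110011100101011 walk d0:-→d1:-→d2:-→d3:-→d4:-→d5:-→d6:-→d7:-→d8:H4→d9:-→d10:-→d11:-→d12:-→d13:-→d14:-→d15:-→d16:-→d17:-→d18:-→d19:-→d20:-→d21:-→d22:-→d23:-→d24:H4 -> H4
  + 237.140.150.0/24 (H1) depth=24
  - 109.108.0.0/16 clear@16
  + 109.108.39.83/32 (H1) depth=32

== LOOKUPS ==
["no-route","no-route","no-route","H0","H3","H5","H5","H4","H0","H5","H2","H4","H4"]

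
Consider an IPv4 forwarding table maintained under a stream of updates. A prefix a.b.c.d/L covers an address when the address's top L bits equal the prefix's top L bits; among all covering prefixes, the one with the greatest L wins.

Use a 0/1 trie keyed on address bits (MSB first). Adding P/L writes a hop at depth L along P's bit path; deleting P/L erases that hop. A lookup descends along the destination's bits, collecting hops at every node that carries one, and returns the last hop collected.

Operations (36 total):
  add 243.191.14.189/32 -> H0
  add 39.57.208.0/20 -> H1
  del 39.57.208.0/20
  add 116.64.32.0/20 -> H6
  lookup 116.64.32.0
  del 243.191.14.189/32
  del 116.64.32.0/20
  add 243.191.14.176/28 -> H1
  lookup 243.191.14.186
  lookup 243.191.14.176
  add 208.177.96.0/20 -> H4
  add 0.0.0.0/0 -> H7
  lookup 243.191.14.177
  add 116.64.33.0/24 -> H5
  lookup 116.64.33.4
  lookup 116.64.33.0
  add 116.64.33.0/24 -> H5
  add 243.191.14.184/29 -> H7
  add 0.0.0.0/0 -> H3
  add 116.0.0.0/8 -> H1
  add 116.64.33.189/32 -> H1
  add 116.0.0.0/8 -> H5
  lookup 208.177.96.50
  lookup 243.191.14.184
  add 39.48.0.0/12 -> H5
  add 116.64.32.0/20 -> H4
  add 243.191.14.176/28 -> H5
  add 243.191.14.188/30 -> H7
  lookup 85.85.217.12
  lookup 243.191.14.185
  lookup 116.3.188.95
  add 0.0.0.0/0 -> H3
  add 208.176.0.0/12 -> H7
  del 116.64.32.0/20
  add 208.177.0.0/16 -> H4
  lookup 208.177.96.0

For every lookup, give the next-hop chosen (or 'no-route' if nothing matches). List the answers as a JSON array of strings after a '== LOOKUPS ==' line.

Process each operation:
  + 243.191.14.189/32 (H0) depth=32
  + 39.57.208.0/20 (H1) depth=20
  del 39.57.208.0/20 (clear depth 20)
  + 116.64.32.0/20 (H6) depth=20
  Q 116.64.32.0: descend 01110100010000000010 ; hops seen [H6] ; pick H6
  del 243.191.14.189/32 (clear depth 32)
  del 116.64.32.0/20 (clear depth 20)
  + 243.191.14.176/28 (H1) depth=28
  Q 243.191.14.186: descend 11110011101111110000111010111 ; hops seen [H1] ; pick H1
  Q 243.191.14.176: descend 1111001110111111000011101011 ; hops seen [H1] ; pick H1
  + 208.177.96.0/20 (H4) depth=20
  + 0.0.0.0/0 (H7) depth=0
  Q 243.191.14.177: descend 1111001110111111000011101011 ; hops seen [H7,H1] ; pick H1
  + 116.64.33.0/24 (H5) depth=24
  Q 116.64.33.4: descend 011101000100000000100001 ; hops seen [H7,H5] ; pick H5
  Q 116.64.33.0: descend 011101000100000000100001 ; hops seen [H7,H5] ; pick H5
  + 116.64.33.0/24 (H5) depth=24
  + 243.191.14.184/29 (H7) depth=29
  + 0.0.0.0/0 (H3) depth=0
  + 116.0.0.0/8 (H1) depth=8
  + 116.64.33.189/32 (H1) depth=32
  + 116.0.0.0/8 (H5) depth=8
  Q 208.177.96.50: descend 11010000101100010110 ; hops seen [H3,H4] ; pick H4
  Q 243.191.14.184: descend 11110011101111110000111010111 ; hops seen [H3,H1,H7] ; pick H7
  + 39.48.0.0/12 (H5) depth=12
  + 116.64.32.0/20 (H4) depth=20
  + 243.191.14.176/28 (H5) depth=28
  + 243.191.14.188/30 (H7) depth=30
  Q 85.85.217.12: descend 01 ; hops seen [H3] ; pick H3
  Q 243.191.14.185: descend 11110011101111110000111010111 ; hops seen [H3,H5,H7] ; pick H7
  Q 116.3.188.95: descend 011101000 ; hops seen [H3,H5] ; pick H5
  + 0.0.0.0/0 (H3) depth=0
  + 208.176.0.0/12 (H7) depth=12
  del 116.64.32.0/20 (clear depth 20)
  + 208.177.0.0/16 (H4) depth=16
  Q 208.177.96.0: descend 11010000101100010110 ; hops seen [H3,H7,H4,H4] ; pick H4

== LOOKUPS ==
["H6","H1","H1","H1","H5","H5","H4","H7","H3","H7","H5","H4"]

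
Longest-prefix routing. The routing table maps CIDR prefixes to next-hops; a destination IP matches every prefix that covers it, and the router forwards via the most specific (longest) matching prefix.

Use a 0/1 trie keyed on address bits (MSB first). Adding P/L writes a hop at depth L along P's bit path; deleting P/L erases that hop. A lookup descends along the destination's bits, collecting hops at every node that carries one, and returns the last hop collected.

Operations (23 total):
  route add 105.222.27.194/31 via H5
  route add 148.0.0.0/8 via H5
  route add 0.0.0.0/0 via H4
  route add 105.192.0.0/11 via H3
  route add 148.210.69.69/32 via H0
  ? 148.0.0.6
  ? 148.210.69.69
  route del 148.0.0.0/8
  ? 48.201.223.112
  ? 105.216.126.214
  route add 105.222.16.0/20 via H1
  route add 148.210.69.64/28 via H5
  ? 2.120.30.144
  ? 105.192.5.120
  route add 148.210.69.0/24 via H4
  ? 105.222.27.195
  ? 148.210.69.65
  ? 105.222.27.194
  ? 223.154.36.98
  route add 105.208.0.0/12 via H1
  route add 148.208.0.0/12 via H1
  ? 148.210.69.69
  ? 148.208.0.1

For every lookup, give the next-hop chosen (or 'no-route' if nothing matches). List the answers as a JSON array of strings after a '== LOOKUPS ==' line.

Trace:
  add 105.222.27.194/31 -> H5 at depth 31
  add 148.0.0.0/8 -> H5 at depth 8
  add 0.0.0.0/0 -> H4 at depth 0
  add 105.192.0.0/11 -> H3 at depth 11
  add 148.210.69.69/32 -> H0 at depth 32
  ? 148.0.0.6  path d0:H4→d1:-→d2:-→d3:-→d4:-→d5:-→d6:-→d7:-→d8:H5  best=H5
  ? 148.210.69.69  path d0:H4→d1:-→d2:-→d3:-→d4:-→d5:-→d6:-→d7:-→d8:H5→d9:-→d10:-→d11:-→d12:-→d13:-→d14:-→d15:-→d16:-→d17:-→d18:-→d19:-→d20:-→d21:-→d22:-→d23:-→d24:-→d25:-→d26:-→d27:-→d28:-→d29:-→d30:-→d31:-→d32:H0  best=H0
  del 148.0.0.0/8 (clear depth 8)
  ? 48.201.223.112  path d0:H4→d1:-  best=H4
  ? 105.216.126.214  path d0:H4→d1:-→d2:-→d3:-→d4:-→d5:-→d6:-→d7:-→d8:-→d9:-→d10:-→d11:H3→d12:-→d13:-  best=H3
  add 105.222.16.0/20 -> H1 at depth 20
  add 148.210.69.64/28 -> H5 at depth 28
  ? 2.120.30.144  path d0:H4→d1:-  best=H4
  ? 105.192.5.120  path d0:H4→d1:-→d2:-→d3:-→d4:-→d5:-→d6:-→d7:-→d8:-→d9:-→d10:-→d11:H3  best=H3
  add 148.210.69.0/24 -> H4 at depth 24
  ? 105.222.27.195  path d0:H4→d1:-→d2:-→d3:-→d4:-→d5:-→d6:-→d7:-→d8:-→d9:-→d10:-→d11:H3→d12:-→d13:-→d14:-→d15:-→d16:-→d17:-→d18:-→d19:-→d20:H1→d21:-→d22:-→d23:-→d24:-→d25:-→d26:-→d27:-→d28:-→d29:-→d30:-→d31:H5  best=H5
  ? 148.210.69.65  path d0:H4→d1:-→d2:-→d3:-→d4:-→d5:-→d6:-→d7:-→d8:-→d9:-→d10:-→d11:-→d12:-→d13:-→d14:-→d15:-→d16:-→d17:-→d18:-→d19:-→d20:-→d21:-→d22:-→d23:-→d24:H4→d25:-→d26:-→d27:-→d28:H5→d29:-  best=H5
  ? 105.222.27.194  path d0:H4→d1:-→d2:-→d3:-→d4:-→d5:-→d6:-→d7:-→d8:-→d9:-→d10:-→d11:H3→d12:-→d13:-→d14:-→d15:-→d16:-→d17:-→d18:-→d19:-→d20:H1→d21:-→d22:-→d23:-→d24:-→d25:-→d26:-→d27:-→d28:-→d29:-→d30:-→d31:H5  best=H5
  ? 223.154.36.98  path d0:H4→d1:-  best=H4
  add 105.208.0.0/12 -> H1 at depth 12
  add 148.208.0.0/12 -> H1 at depth 12
  ? 148.210.69.69  path d0:H4→d1:-→d2:-→d3:-→d4:-→d5:-→d6:-→d7:-→d8:-→d9:-→d10:-→d11:-→d12:H1→d13:-→d14:-→d15:-→d16:-→d17:-→d18:-→d19:-→d20:-→d21:-→d22:-→d23:-→d24:H4→d25:-→d26:-→d27:-→d28:H5→d29:-→d30:-→d31:-→d32:H0  best=H0
  ? 148.208.0.1  path d0:H4→d1:-→d2:-→d3:-→d4:-→d5:-→d6:-→d7:-→d8:-→d9:-→d10:-→d11:-→d12:H1→d13:-→d14:-  best=H1

== LOOKUPS ==
["H5","H0","H4","H3","H4","H3","H5","H5","H5","H4","H0","H1"]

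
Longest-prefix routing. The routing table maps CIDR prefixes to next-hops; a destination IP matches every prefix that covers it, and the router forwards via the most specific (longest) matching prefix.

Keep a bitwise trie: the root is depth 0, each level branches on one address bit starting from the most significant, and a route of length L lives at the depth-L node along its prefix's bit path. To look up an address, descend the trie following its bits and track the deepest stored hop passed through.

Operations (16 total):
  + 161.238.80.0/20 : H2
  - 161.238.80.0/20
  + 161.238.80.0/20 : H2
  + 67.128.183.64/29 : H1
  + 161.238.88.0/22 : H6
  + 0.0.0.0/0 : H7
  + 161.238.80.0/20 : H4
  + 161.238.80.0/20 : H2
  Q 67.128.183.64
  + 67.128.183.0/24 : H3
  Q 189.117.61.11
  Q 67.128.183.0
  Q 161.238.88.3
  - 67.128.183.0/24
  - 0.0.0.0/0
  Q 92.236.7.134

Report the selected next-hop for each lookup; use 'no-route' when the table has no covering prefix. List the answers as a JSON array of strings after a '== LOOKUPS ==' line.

Process each operation:
  + 161.238.80.0/20 (H2) depth=20
  - 161.238.80.0/20 clear@20
  + 161.238.80.0/20 (H2) depth=20
  + 67.128.183.64/29 (H1) depth=29
  + 161.238.88.0/22 (H6) depth=22
  + 0.0.0.0/0 (H7) depth=0
  + 161.238.80.0/20 (H4) depth=20
  + 161.238.80.0/20 (H2) depth=20
  Q 67.128.183.64: descend 01000011100000001011011101000 ; hops seen [H7,H1] ; pick H1
  + 67.128.183.0/24 (H3) depth=24
  Q 189.117.61.11: descend 101 ; hops seen [H7] ; pick H7
  Q 67.128.183.0: descend 0100001110000000101101110 ; hops seen [H7,H3] ; pick H3
  Q 161.238.88.3: descend 1010000111101110010110 ; hops seen [H7,H2,H6] ; pick H6
  - 67.128.183.0/24 clear@24
  - 0.0.0.0/0 clear@0
  Q 92.236.7.134: descend 010 ; hops seen [∅] ; pick no-route

== LOOKUPS ==
["H1","H7","H3","H6","no-route"]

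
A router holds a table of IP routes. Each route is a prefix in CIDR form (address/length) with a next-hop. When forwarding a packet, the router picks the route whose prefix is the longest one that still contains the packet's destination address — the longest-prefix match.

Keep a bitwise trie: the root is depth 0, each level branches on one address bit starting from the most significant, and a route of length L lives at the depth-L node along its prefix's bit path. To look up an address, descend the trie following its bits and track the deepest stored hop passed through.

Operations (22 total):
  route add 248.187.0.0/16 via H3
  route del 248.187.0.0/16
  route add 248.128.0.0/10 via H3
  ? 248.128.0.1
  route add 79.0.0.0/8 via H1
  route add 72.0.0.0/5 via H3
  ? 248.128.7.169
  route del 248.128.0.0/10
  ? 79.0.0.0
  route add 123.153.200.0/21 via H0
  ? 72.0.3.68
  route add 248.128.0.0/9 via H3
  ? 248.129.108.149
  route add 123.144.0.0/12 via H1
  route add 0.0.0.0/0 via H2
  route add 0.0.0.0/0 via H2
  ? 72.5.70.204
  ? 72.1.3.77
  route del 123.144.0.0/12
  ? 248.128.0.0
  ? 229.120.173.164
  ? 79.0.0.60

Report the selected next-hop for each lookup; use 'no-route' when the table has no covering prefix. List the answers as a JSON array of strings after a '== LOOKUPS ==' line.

Process each operation:
  add 248.187.0.0/16 -> H3 at depth 16
  del 248.187.0.0/16 (clear depth 16)
  add 248.128.0.0/10 -> H3 at depth 10
  ? 248.128.0.1  path d0:-→d1:-→d2:-→d3:-→d4:-→d5:-→d6:-→d7:-→d8:-→d9:-→d10:H3  best=H3
  add 79.0.0.0/8 -> H1 at depth 8
  add 72.0.0.0/5 -> H3 at depth 5
  ? 248.128.7.169  path d0:-→d1:-→d2:-→d3:-→d4:-→d5:-→d6:-→d7:-→d8:-→d9:-→d10:H3  best=H3
  del 248.128.0.0/10 (clear depth 10)
  ? 79.0.0.0  path d0:-→d1:-→d2:-→d3:-→d4:-→d5:H3→d6:-→d7:-→d8:H1  best=H1
  add 123.153.200.0/21 -> H0 at depth 21
  ? 72.0.3.68  path d0:-→d1:-→d2:-→d3:-→d4:-→d5:H3  best=H3
  add 248.128.0.0/9 -> H3 at depth 9
  ? 248.129.108.149  path d0:-→d1:-→d2:-→d3:-→d4:-→d5:-→d6:-→d7:-→d8:-→d9:H3→d10:-  best=H3
  add 123.144.0.0/12 -> H1 at depth 12
  add 0.0.0.0/0 -> H2 at depth 0
  add 0.0.0.0/0 -> H2 at depth 0
  ? 72.5.70.204  path d0:H2→d1:-→d2:-→d3:-→d4:-→d5:H3  best=H3
  ? 72.1.3.77  path d0:H2→d1:-→d2:-→d3:-→d4:-→d5:H3  best=H3
  del 123.144.0.0/12 (clear depth 12)
  ? 248.128.0.0  path d0:H2→d1:-→d2:-→d3:-→d4:-→d5:-→d6:-→d7:-→d8:-→d9:H3→d10:-  best=H3
  ? 229.120.173.164  path d0:H2→d1:-→d2:-→d3:-  best=H2
  ? 79.0.0.60  path d0:H2→d1:-→d2:-→d3:-→d4:-→d5:H3→d6:-→d7:-→d8:H1  best=H1

== LOOKUPS ==
["H3","H3","H1","H3","H3","H3","H3","H3","H2","H1"]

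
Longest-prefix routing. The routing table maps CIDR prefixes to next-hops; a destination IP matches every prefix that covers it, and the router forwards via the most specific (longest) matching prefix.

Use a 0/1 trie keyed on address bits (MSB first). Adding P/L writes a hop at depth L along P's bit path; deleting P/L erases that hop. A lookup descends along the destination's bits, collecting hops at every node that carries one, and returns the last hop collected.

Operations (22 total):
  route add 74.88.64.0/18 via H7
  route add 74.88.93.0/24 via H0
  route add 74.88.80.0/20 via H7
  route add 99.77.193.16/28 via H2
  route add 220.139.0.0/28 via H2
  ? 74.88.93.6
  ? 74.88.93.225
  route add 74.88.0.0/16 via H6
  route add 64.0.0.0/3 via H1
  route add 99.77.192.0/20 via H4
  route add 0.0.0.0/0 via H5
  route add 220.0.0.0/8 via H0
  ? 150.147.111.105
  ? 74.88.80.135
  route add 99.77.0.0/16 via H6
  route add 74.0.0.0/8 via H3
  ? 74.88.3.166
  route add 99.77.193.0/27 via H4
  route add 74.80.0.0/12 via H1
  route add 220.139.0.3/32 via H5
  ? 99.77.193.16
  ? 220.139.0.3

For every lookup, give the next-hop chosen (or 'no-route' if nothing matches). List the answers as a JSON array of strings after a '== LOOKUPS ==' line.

Apply in order:
  + 74.88.64.0/18 (H7) depth=18
  + 74.88.93.0/24 (H0) depth=24
  + 74.88.80.0/20 (H7) depth=20
  + 99.77.193.16/28 (H2) depth=28
  + 220.139.0.0/28 (H2) depth=28
  lookup 74.88.93.6: bits 010010100101100001011101 walk d0:-→d1:-→d2:-→d3:-→d4:-→d5:-→d6:-→d7:-→d8:-→d9:-→d10:-→d11:-→d12:-→d13:-→d14:-→d15:-→d16:-→d17:-→d18:H7→d19:-→d20:H7→d21:-→d22:-→d23:-→d24:H0 -> H0
  lookup 74.88.93.225: bits 010010100101100001011101 walk d0:-→d1:-→d2:-→d3:-→d4:-→d5:-→d6:-→d7:-→d8:-→d9:-→d10:-→d11:-→d12:-→d13:-→d14:-→d15:-→d16:-→d17:-→d18:H7→d19:-→d20:H7→d21:-→d22:-→d23:-→d24:H0 -> H0
  + 74.88.0.0/16 (H6) depth=16
  + 64.0.0.0/3 (H1) depth=3
  + 99.77.192.0/20 (H4) depth=20
  + 0.0.0.0/0 (H5) depth=0
  + 220.0.0.0/8 (H0) depth=8
  lookup 150.147.111.105: bits 1 walk d0:H5→d1:- -> H5
  lookup 74.88.80.135: bits 01001010010110000101 walk d0:H5→d1:-→d2:-→d3:H1→d4:-→d5:-→d6:-→d7:-→d8:-→d9:-→d10:-→d11:-→d12:-→d13:-→d14:-→d15:-→d16:H6→d17:-→d18:H7→d19:-→d20:H7 -> H7
  + 99.77.0.0/16 (H6) depth=16
  + 74.0.0.0/8 (H3) depth=8
  lookup 74.88.3.166: bits 01001010010110000 walk d0:H5→d1:-→d2:-→d3:H1→d4:-→d5:-→d6:-→d7:-→d8:H3→d9:-→d10:-→d11:-→d12:-→d13:-→d14:-→d15:-→d16:H6→d17:- -> H6
  + 99.77.193.0/27 (H4) depth=27
  + 74.80.0.0/12 (H1) depth=12
  + 220.139.0.3/32 (H5) depth=32
  lookup 99.77.193.16: bits 0110001101001101110000010001 walk d0:H5→d1:-→d2:-→d3:-→d4:-→d5:-→d6:-→d7:-→d8:-→d9:-→d10:-→d11:-→d12:-→d13:-→d14:-→d15:-→d16:H6→d17:-→d18:-→d19:-→d20:H4→d21:-→d22:-→d23:-→d24:-→d25:-→d26:-→d27:H4→d28:H2 -> H2
  lookup 220.139.0.3: bits 11011100100010110000000000000011 walk d0:H5→d1:-→d2:-→d3:-→d4:-→d5:-→d6:-→d7:-→d8:H0→d9:-→d10:-→d11:-→d12:-→d13:-→d14:-→d15:-→d16:-→d17:-→d18:-→d19:-→d20:-→d21:-→d22:-→d23:-→d24:-→d25:-→d26:-→d27:-→d28:H2→d29:-→d30:-→d31:-→d32:H5 -> H5

== LOOKUPS ==
["H0","H0","H5","H7","H6","H2","H5"]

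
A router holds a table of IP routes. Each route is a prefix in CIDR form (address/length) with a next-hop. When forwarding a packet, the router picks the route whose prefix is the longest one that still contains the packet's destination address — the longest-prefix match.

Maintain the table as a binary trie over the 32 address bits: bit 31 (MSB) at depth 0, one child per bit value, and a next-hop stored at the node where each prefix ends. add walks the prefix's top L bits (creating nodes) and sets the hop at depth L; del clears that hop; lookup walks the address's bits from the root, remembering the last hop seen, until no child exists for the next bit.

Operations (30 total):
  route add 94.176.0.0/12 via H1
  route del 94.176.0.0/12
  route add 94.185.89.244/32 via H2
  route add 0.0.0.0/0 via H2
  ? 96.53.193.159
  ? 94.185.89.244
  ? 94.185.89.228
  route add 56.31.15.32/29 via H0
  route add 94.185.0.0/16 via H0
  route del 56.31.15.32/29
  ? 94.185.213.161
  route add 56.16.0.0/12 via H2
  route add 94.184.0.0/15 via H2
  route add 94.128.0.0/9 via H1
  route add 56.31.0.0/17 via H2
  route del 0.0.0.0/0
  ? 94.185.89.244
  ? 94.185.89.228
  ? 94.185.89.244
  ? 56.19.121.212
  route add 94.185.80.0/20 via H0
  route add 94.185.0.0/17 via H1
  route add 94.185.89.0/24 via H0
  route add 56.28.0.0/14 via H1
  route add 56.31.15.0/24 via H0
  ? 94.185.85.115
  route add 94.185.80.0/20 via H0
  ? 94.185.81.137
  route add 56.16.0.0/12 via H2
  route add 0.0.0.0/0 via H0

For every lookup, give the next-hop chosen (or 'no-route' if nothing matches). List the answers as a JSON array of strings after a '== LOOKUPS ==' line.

Apply in order:
  add 94.176.0.0/12 -> H1 at depth 12
  del 94.176.0.0/12 (clear depth 12)
  add 94.185.89.244/32 -> H2 at depth 32
  add 0.0.0.0/0 -> H2 at depth 0
  lookup 96.53.193.159: bits 01 walk d0:H2→d1:-→d2:- -> H2
  lookup 94.185.89.244: bits 01011110101110010101100111110100 walk d0:H2→d1:-→d2:-→d3:-→d4:-→d5:-→d6:-→d7:-→d8:-→d9:-→d10:-→d11:-→d12:-→d13:-→d14:-→d15:-→d16:-→d17:-→d18:-→d19:-→d20:-→d21:-→d22:-→d23:-→d24:-→d25:-→d26:-→d27:-→d28:-→d29:-→d30:-→d31:-→d32:H2 -> H2
  lookup 94.185.89.228: bits 010111101011100101011001111 walk d0:H2→d1:-→d2:-→d3:-→d4:-→d5:-→d6:-→d7:-→d8:-→d9:-→d10:-→d11:-→d12:-→d13:-→d14:-→d15:-→d16:-→d17:-→d18:-→d19:-→d20:-→d21:-→d22:-→d23:-→d24:-→d25:-→d26:-→d27:- -> H2
  add 56.31.15.32/29 -> H0 at depth 29
  add 94.185.0.0/16 -> H0 at depth 16
  del 56.31.15.32/29 (clear depth 29)
  lookup 94.185.213.161: bits 0101111010111001 walk d0:H2→d1:-→d2:-→d3:-→d4:-→d5:-→d6:-→d7:-→d8:-→d9:-→d10:-→d11:-→d12:-→d13:-→d14:-→d15:-→d16:H0 -> H0
  add 56.16.0.0/12 -> H2 at depth 12
  add 94.184.0.0/15 -> H2 at depth 15
  add 94.128.0.0/9 -> H1 at depth 9
  add 56.31.0.0/17 -> H2 at depth 17
  del 0.0.0.0/0 (clear depth 0)
  lookup 94.185.89.244: bits 01011110101110010101100111110100 walk d0:-→d1:-→d2:-→d3:-→d4:-→d5:-→d6:-→d7:-→d8:-→d9:H1→d10:-→d11:-→d12:-→d13:-→d14:-→d15:H2→d16:H0→d17:-→d18:-→d19:-→d20:-→d21:-→d22:-→d23:-→d24:-→d25:-→d26:-→d27:-→d28:-→d29:-→d30:-→d31:-→d32:H2 -> H2
  lookup 94.185.89.228: bits 010111101011100101011001111 walk d0:-→d1:-→d2:-→d3:-→d4:-→d5:-→d6:-→d7:-→d8:-→d9:H1→d10:-→d11:-→d12:-→d13:-→d14:-→d15:H2→d16:H0→d17:-→d18:-→d19:-→d20:-→d21:-→d22:-→d23:-→d24:-→d25:-→d26:-→d27:- -> H0
  lookup 94.185.89.244: bits 01011110101110010101100111110100 walk d0:-→d1:-→d2:-→d3:-→d4:-→d5:-→d6:-→d7:-→d8:-→d9:H1→d10:-→d11:-→d12:-→d13:-→d14:-→d15:H2→d16:H0→d17:-→d18:-→d19:-→d20:-→d21:-→d22:-→d23:-→d24:-→d25:-→d26:-→d27:-→d28:-→d29:-→d30:-→d31:-→d32:H2 -> H2
  lookup 56.19.121.212: bits 001110000001 walk d0:-→d1:-→d2:-→d3:-→d4:-→d5:-→d6:-→d7:-→d8:-→d9:-→d10:-→d11:-→d12:H2 -> H2
  add 94.185.80.0/20 -> H0 at depth 20
  add 94.185.0.0/17 -> H1 at depth 17
  add 94.185.89.0/24 -> H0 at depth 24
  add 56.28.0.0/14 -> H1 at depth 14
  add 56.31.15.0/24 -> H0 at depth 24
  lookup 94.185.85.115: bits 01011110101110010101 walk d0:-→d1:-→d2:-→d3:-→d4:-→d5:-→d6:-→d7:-→d8:-→d9:H1→d10:-→d11:-→d12:-→d13:-→d14:-→d15:H2→d16:H0→d17:H1→d18:-→d19:-→d20:H0 -> H0
  add 94.185.80.0/20 -> H0 at depth 20
  lookup 94.185.81.137: bits 01011110101110010101 walk d0:-→d1:-→d2:-→d3:-→d4:-→d5:-→d6:-→d7:-→d8:-→d9:H1→d10:-→d11:-→d12:-→d13:-→d14:-→d15:H2→d16:H0→d17:H1→d18:-→d19:-→d20:H0 -> H0
  add 56.16.0.0/12 -> H2 at depth 12
  add 0.0.0.0/0 -> H0 at depth 0

== LOOKUPS ==
["H2","H2","H2","H0","H2","H0","H2","H2","H0","H0"]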